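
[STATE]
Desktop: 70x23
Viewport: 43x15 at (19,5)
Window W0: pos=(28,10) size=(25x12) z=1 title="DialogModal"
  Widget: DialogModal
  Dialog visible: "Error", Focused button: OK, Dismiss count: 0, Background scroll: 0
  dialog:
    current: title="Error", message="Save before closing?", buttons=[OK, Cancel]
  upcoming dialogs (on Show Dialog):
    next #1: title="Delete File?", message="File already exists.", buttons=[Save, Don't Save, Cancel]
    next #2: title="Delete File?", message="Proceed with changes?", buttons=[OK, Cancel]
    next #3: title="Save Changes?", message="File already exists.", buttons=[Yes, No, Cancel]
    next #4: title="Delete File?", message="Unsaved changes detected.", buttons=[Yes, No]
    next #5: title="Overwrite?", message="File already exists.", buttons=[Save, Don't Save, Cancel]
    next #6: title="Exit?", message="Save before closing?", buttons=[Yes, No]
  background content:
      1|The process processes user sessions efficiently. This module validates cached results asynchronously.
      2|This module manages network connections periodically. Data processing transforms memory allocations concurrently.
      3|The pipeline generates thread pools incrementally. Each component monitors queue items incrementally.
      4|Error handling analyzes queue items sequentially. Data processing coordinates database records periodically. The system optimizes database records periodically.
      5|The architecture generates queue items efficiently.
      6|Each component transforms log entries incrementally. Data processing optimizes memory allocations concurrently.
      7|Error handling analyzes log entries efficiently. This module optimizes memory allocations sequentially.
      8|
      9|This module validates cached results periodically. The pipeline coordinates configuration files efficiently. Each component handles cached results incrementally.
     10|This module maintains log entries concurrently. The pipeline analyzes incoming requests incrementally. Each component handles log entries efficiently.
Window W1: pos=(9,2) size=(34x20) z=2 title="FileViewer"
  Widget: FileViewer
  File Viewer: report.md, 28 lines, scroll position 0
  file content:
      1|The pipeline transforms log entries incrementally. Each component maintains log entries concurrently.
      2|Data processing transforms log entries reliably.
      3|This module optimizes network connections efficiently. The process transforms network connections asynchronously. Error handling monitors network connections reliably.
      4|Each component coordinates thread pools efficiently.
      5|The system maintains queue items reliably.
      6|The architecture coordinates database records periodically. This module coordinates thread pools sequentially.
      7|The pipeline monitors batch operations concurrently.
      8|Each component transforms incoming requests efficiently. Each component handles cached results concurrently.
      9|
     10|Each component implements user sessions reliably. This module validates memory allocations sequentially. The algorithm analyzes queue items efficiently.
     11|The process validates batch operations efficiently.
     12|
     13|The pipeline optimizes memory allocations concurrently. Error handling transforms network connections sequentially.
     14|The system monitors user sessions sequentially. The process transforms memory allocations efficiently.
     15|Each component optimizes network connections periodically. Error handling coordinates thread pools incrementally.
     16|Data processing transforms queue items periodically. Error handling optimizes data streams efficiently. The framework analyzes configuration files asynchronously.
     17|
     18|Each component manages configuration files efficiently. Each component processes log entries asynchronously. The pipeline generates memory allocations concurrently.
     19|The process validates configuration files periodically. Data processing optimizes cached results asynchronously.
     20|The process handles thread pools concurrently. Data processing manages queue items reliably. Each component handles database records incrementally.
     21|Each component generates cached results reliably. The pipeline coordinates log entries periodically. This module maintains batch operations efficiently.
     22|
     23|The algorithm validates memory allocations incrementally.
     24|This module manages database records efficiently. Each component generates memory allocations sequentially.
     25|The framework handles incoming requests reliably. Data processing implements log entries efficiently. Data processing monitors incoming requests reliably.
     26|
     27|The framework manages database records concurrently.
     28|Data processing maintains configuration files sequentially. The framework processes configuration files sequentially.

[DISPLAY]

ine transforms log ent▲┃                   
essing transforms log █┃                   
le optimizes network c░┃                   
onent coordinates thre░┃                   
m maintains queue item░┃                   
tecture coordinates da░┃━━━━━━━━━┓         
ine monitors batch ope░┃         ┃         
onent transforms incom░┃─────────┨         
                      ░┃ocesses u┃         
onent implements user ░┃──────┐et┃         
ss validates batch ope░┃      │s ┃         
                      ░┃ closi│es┃         
ine optimizes memory a░┃cel   │ra┃         
m monitors user sessio░┃──────┘or┃         
onent optimizes networ░┃ analyzes┃         


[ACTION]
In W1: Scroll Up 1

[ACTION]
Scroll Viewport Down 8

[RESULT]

onent coordinates thre░┃                   
m maintains queue item░┃                   
tecture coordinates da░┃━━━━━━━━━┓         
ine monitors batch ope░┃         ┃         
onent transforms incom░┃─────────┨         
                      ░┃ocesses u┃         
onent implements user ░┃──────┐et┃         
ss validates batch ope░┃      │s ┃         
                      ░┃ closi│es┃         
ine optimizes memory a░┃cel   │ra┃         
m monitors user sessio░┃──────┘or┃         
onent optimizes networ░┃ analyzes┃         
essing transforms queu▼┃         ┃         
━━━━━━━━━━━━━━━━━━━━━━━┛━━━━━━━━━┛         
                                           


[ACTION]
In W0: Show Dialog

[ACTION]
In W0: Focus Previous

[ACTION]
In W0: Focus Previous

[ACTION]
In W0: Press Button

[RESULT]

onent coordinates thre░┃                   
m maintains queue item░┃                   
tecture coordinates da░┃━━━━━━━━━┓         
ine monitors batch ope░┃         ┃         
onent transforms incom░┃─────────┨         
                      ░┃ocesses u┃         
onent implements user ░┃nages net┃         
ss validates batch ope░┃enerates ┃         
                      ░┃ analyzes┃         
ine optimizes memory a░┃re genera┃         
m monitors user sessio░┃ transfor┃         
onent optimizes networ░┃ analyzes┃         
essing transforms queu▼┃         ┃         
━━━━━━━━━━━━━━━━━━━━━━━┛━━━━━━━━━┛         
                                           


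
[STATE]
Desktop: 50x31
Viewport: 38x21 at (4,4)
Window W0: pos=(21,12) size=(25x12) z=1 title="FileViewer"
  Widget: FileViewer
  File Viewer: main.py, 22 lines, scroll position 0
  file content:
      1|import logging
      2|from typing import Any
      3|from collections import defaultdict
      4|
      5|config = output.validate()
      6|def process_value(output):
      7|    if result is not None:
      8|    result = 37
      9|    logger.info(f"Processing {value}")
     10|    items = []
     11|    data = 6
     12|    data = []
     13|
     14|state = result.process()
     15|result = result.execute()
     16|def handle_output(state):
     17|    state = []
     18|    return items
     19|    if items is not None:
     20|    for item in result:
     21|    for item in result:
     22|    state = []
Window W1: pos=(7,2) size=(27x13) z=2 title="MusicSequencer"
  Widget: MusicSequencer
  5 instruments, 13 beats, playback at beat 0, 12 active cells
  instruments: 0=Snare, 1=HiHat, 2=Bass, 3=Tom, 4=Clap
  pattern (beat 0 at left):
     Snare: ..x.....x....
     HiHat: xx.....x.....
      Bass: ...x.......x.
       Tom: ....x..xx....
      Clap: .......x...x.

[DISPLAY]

   ┠─────────────────────────┨        
   ┃      ▼123456789012      ┃        
   ┃ Snare··█·····█····      ┃        
   ┃ HiHat██·····█·····      ┃        
   ┃  Bass···█·······█·      ┃        
   ┃   Tom····█··██····      ┃        
   ┃  Clap·······█···█·      ┃        
   ┃                         ┃        
   ┃                         ┃━━━━━━━━
   ┃                         ┃        
   ┗━━━━━━━━━━━━━━━━━━━━━━━━━┛────────
                 ┃import logging      
                 ┃from typing import A
                 ┃from collections imp
                 ┃                    
                 ┃config = output.vali
                 ┃def process_value(ou
                 ┃    if result is not
                 ┃    result = 37     
                 ┗━━━━━━━━━━━━━━━━━━━━
                                      


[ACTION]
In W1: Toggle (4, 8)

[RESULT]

   ┠─────────────────────────┨        
   ┃      ▼123456789012      ┃        
   ┃ Snare··█·····█····      ┃        
   ┃ HiHat██·····█·····      ┃        
   ┃  Bass···█·······█·      ┃        
   ┃   Tom····█··██····      ┃        
   ┃  Clap·······██··█·      ┃        
   ┃                         ┃        
   ┃                         ┃━━━━━━━━
   ┃                         ┃        
   ┗━━━━━━━━━━━━━━━━━━━━━━━━━┛────────
                 ┃import logging      
                 ┃from typing import A
                 ┃from collections imp
                 ┃                    
                 ┃config = output.vali
                 ┃def process_value(ou
                 ┃    if result is not
                 ┃    result = 37     
                 ┗━━━━━━━━━━━━━━━━━━━━
                                      


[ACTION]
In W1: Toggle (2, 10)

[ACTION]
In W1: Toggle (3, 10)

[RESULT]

   ┠─────────────────────────┨        
   ┃      ▼123456789012      ┃        
   ┃ Snare··█·····█····      ┃        
   ┃ HiHat██·····█·····      ┃        
   ┃  Bass···█······██·      ┃        
   ┃   Tom····█··██·█··      ┃        
   ┃  Clap·······██··█·      ┃        
   ┃                         ┃        
   ┃                         ┃━━━━━━━━
   ┃                         ┃        
   ┗━━━━━━━━━━━━━━━━━━━━━━━━━┛────────
                 ┃import logging      
                 ┃from typing import A
                 ┃from collections imp
                 ┃                    
                 ┃config = output.vali
                 ┃def process_value(ou
                 ┃    if result is not
                 ┃    result = 37     
                 ┗━━━━━━━━━━━━━━━━━━━━
                                      


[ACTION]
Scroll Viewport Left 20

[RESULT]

       ┠─────────────────────────┨    
       ┃      ▼123456789012      ┃    
       ┃ Snare··█·····█····      ┃    
       ┃ HiHat██·····█·····      ┃    
       ┃  Bass···█······██·      ┃    
       ┃   Tom····█··██·█··      ┃    
       ┃  Clap·······██··█·      ┃    
       ┃                         ┃    
       ┃                         ┃━━━━
       ┃                         ┃    
       ┗━━━━━━━━━━━━━━━━━━━━━━━━━┛────
                     ┃import logging  
                     ┃from typing impo
                     ┃from collections
                     ┃                
                     ┃config = output.
                     ┃def process_valu
                     ┃    if result is
                     ┃    result = 37 
                     ┗━━━━━━━━━━━━━━━━
                                      


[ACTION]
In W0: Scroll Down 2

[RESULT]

       ┠─────────────────────────┨    
       ┃      ▼123456789012      ┃    
       ┃ Snare··█·····█····      ┃    
       ┃ HiHat██·····█·····      ┃    
       ┃  Bass···█······██·      ┃    
       ┃   Tom····█··██·█··      ┃    
       ┃  Clap·······██··█·      ┃    
       ┃                         ┃    
       ┃                         ┃━━━━
       ┃                         ┃    
       ┗━━━━━━━━━━━━━━━━━━━━━━━━━┛────
                     ┃from collections
                     ┃                
                     ┃config = output.
                     ┃def process_valu
                     ┃    if result is
                     ┃    result = 37 
                     ┃    logger.info(
                     ┃    items = []  
                     ┗━━━━━━━━━━━━━━━━
                                      


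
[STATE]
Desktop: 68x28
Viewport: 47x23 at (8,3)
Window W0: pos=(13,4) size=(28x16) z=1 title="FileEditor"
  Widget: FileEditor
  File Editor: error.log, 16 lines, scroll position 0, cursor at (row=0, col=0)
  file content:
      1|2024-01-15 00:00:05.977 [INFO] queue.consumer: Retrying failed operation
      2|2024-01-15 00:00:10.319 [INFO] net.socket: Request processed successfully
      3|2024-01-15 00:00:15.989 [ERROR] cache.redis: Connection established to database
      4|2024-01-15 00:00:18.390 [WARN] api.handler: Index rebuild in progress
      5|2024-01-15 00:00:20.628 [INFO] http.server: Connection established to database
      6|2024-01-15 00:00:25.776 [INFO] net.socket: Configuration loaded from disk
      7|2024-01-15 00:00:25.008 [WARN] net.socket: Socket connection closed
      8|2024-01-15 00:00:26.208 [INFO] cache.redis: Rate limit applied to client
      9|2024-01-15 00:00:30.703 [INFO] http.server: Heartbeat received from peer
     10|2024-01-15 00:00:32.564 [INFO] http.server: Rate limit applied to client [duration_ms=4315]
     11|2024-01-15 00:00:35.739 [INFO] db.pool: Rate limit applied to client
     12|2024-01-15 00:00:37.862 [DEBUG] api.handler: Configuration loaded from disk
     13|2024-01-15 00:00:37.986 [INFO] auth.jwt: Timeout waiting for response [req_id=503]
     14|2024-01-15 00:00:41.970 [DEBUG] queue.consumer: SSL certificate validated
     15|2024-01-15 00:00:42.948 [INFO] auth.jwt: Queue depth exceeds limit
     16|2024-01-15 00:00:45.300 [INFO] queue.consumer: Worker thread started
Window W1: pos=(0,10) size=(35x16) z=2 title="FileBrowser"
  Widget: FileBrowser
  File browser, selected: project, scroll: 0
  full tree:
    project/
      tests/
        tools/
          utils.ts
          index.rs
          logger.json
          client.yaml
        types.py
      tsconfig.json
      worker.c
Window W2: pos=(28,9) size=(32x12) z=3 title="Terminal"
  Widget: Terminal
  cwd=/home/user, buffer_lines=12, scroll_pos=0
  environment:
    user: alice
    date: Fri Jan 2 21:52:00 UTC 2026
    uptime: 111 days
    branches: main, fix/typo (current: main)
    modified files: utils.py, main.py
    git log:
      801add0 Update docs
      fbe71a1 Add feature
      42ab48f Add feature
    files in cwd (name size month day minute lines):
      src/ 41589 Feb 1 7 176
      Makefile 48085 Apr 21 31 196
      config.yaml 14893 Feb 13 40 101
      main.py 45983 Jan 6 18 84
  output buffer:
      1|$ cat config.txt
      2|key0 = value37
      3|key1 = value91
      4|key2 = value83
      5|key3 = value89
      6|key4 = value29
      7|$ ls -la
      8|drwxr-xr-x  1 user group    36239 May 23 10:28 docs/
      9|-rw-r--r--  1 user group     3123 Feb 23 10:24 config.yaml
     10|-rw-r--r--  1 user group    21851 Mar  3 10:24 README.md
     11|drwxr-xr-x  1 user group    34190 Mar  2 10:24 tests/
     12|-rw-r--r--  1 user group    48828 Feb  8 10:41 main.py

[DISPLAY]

                                               
     ┏━━━━━━━━━━━━━━━━━━━━━━━━━━┓              
     ┃ FileEditor               ┃              
     ┠──────────────────────────┨              
     ┃█024-01-15 00:00:05.977 [▲┃              
     ┃2024-01-15 00:00:10.319 [█┃              
     ┃2024-01-15 00:┏━━━━━━━━━━━━━━━━━━━━━━━━━━
━━━━━━━━━━━━━━━━━━━━┃ Terminal                 
owser               ┠──────────────────────────
────────────────────┃$ cat config.txt          
roject/             ┃key0 = value37            
 tests/             ┃key1 = value91            
onfig.json          ┃key2 = value83            
ker.c               ┃key3 = value89            
                    ┃key4 = value29            
                    ┃$ ls -la                  
                    ┃drwxr-xr-x  1 user group  
                    ┗━━━━━━━━━━━━━━━━━━━━━━━━━━
                          ┃                    
                          ┃                    
                          ┃                    
                          ┃                    
━━━━━━━━━━━━━━━━━━━━━━━━━━┛                    


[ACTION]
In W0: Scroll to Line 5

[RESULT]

                                               
     ┏━━━━━━━━━━━━━━━━━━━━━━━━━━┓              
     ┃ FileEditor               ┃              
     ┠──────────────────────────┨              
     ┃2024-01-15 00:00:20.628 [▲┃              
     ┃2024-01-15 00:00:25.776 [░┃              
     ┃2024-01-15 00:┏━━━━━━━━━━━━━━━━━━━━━━━━━━
━━━━━━━━━━━━━━━━━━━━┃ Terminal                 
owser               ┠──────────────────────────
────────────────────┃$ cat config.txt          
roject/             ┃key0 = value37            
 tests/             ┃key1 = value91            
onfig.json          ┃key2 = value83            
ker.c               ┃key3 = value89            
                    ┃key4 = value29            
                    ┃$ ls -la                  
                    ┃drwxr-xr-x  1 user group  
                    ┗━━━━━━━━━━━━━━━━━━━━━━━━━━
                          ┃                    
                          ┃                    
                          ┃                    
                          ┃                    
━━━━━━━━━━━━━━━━━━━━━━━━━━┛                    


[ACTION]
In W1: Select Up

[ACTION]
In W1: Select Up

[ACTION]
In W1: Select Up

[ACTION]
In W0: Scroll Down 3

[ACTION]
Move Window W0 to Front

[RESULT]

                                               
     ┏━━━━━━━━━━━━━━━━━━━━━━━━━━┓              
     ┃ FileEditor               ┃              
     ┠──────────────────────────┨              
     ┃2024-01-15 00:00:20.628 [▲┃              
     ┃2024-01-15 00:00:25.776 [░┃              
     ┃2024-01-15 00:00:25.008 [░┃━━━━━━━━━━━━━━
━━━━━┃2024-01-15 00:00:26.208 [░┃              
owser┃2024-01-15 00:00:30.703 [░┃──────────────
─────┃2024-01-15 00:00:32.564 [░┃.txt          
rojec┃2024-01-15 00:00:35.739 [░┃37            
 test┃2024-01-15 00:00:37.862 [░┃91            
onfig┃2024-01-15 00:00:37.986 [░┃83            
ker.c┃2024-01-15 00:00:41.970 [░┃89            
     ┃2024-01-15 00:00:42.948 [█┃29            
     ┃2024-01-15 00:00:45.300 [▼┃              
     ┗━━━━━━━━━━━━━━━━━━━━━━━━━━┛1 user group  
                    ┗━━━━━━━━━━━━━━━━━━━━━━━━━━
                          ┃                    
                          ┃                    
                          ┃                    
                          ┃                    
━━━━━━━━━━━━━━━━━━━━━━━━━━┛                    


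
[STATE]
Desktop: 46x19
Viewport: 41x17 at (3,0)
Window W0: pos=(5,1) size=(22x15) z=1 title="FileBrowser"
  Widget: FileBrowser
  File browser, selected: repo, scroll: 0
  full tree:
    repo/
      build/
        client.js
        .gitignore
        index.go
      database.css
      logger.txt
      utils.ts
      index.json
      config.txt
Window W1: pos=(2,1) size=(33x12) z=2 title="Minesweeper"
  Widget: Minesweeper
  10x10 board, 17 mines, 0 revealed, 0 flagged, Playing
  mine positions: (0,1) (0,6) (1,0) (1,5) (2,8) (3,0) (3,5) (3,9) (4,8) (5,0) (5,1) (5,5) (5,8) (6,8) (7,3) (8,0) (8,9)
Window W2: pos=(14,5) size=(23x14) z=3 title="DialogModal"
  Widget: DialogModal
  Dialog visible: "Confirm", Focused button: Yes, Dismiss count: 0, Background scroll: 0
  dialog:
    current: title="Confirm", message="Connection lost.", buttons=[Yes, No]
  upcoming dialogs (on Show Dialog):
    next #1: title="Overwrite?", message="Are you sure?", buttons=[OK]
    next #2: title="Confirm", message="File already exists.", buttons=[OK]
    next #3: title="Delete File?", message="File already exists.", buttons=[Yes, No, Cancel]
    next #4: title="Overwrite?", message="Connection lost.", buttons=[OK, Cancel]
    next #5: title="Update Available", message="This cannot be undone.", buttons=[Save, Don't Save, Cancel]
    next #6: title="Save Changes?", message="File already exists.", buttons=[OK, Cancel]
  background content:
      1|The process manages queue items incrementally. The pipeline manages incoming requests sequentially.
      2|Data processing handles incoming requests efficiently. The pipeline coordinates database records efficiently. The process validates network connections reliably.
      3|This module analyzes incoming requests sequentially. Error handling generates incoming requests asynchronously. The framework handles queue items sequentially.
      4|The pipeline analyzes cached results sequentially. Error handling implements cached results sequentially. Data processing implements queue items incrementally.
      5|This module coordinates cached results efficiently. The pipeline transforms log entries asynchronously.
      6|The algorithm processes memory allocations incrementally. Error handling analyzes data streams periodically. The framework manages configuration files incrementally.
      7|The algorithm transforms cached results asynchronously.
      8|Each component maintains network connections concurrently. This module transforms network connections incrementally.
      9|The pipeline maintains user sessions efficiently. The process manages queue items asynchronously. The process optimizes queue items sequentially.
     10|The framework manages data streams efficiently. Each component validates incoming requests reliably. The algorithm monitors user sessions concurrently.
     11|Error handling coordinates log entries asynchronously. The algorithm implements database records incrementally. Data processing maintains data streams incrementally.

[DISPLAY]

                                         
━━━━━━━━━━━━━━━━━━━━━━━━━━━━━━━┓         
 Minesweeper                   ┃         
───────────────────────────────┨         
■■■■■■■■■■                     ┃         
■■■■■■■■■■ ┏━━━━━━━━━━━━━━━━━━━━━┓       
■■■■■■■■■■ ┃ DialogModal         ┃       
■■■■■■■■■■ ┠─────────────────────┨       
■■■■■■■■■■ ┃The process manages q┃       
■■■■■■■■■■ ┃Data processing handl┃       
■■■■■■■■■■ ┃Th┌───────────────┐s ┃       
■■■■■■■■■■ ┃Th│    Confirm    │es┃       
━━━━━━━━━━━┃Th│Connection lost│at┃       
  ┃        ┃Th│   [Yes]  No   │ss┃       
  ┃        ┃Th└───────────────┘fo┃       
  ┗━━━━━━━━┃Each component mainta┃       
           ┃The pipeline maintain┃       


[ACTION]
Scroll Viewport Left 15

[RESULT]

                                         
  ┏━━━━━━━━━━━━━━━━━━━━━━━━━━━━━━━┓      
  ┃ Minesweeper                   ┃      
  ┠───────────────────────────────┨      
  ┃■■■■■■■■■■                     ┃      
  ┃■■■■■■■■■■ ┏━━━━━━━━━━━━━━━━━━━━━┓    
  ┃■■■■■■■■■■ ┃ DialogModal         ┃    
  ┃■■■■■■■■■■ ┠─────────────────────┨    
  ┃■■■■■■■■■■ ┃The process manages q┃    
  ┃■■■■■■■■■■ ┃Data processing handl┃    
  ┃■■■■■■■■■■ ┃Th┌───────────────┐s ┃    
  ┃■■■■■■■■■■ ┃Th│    Confirm    │es┃    
  ┗━━━━━━━━━━━┃Th│Connection lost│at┃    
     ┃        ┃Th│   [Yes]  No   │ss┃    
     ┃        ┃Th└───────────────┘fo┃    
     ┗━━━━━━━━┃Each component mainta┃    
              ┃The pipeline maintain┃    


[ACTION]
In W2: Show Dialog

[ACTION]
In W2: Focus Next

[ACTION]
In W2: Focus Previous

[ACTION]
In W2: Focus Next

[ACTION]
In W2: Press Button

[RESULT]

                                         
  ┏━━━━━━━━━━━━━━━━━━━━━━━━━━━━━━━┓      
  ┃ Minesweeper                   ┃      
  ┠───────────────────────────────┨      
  ┃■■■■■■■■■■                     ┃      
  ┃■■■■■■■■■■ ┏━━━━━━━━━━━━━━━━━━━━━┓    
  ┃■■■■■■■■■■ ┃ DialogModal         ┃    
  ┃■■■■■■■■■■ ┠─────────────────────┨    
  ┃■■■■■■■■■■ ┃The process manages q┃    
  ┃■■■■■■■■■■ ┃Data processing handl┃    
  ┃■■■■■■■■■■ ┃This module analyzes ┃    
  ┃■■■■■■■■■■ ┃The pipeline analyzes┃    
  ┗━━━━━━━━━━━┃This module coordinat┃    
     ┃        ┃The algorithm process┃    
     ┃        ┃The algorithm transfo┃    
     ┗━━━━━━━━┃Each component mainta┃    
              ┃The pipeline maintain┃    


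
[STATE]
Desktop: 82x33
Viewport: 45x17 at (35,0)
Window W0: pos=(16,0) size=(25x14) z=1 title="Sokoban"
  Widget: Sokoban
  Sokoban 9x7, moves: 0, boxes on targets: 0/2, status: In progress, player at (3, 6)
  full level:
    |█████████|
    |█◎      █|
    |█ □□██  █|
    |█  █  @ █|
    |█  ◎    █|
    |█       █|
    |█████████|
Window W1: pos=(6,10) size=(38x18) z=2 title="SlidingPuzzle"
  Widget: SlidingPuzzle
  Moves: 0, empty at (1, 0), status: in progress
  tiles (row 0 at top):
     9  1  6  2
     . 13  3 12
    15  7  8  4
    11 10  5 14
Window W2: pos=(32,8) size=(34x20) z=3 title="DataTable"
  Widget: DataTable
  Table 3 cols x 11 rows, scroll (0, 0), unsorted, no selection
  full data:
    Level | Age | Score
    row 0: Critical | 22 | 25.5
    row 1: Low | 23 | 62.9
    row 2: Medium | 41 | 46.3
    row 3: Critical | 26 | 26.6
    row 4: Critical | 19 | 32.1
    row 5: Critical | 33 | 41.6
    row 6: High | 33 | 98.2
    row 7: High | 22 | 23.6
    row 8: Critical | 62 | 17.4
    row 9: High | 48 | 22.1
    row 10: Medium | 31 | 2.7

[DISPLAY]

━━━━━┓                                       
     ┃                                       
─────┨                                       
     ┃                                       
     ┃                                       
     ┃                                       
     ┃                                       
     ┃                                       
━━━━━━━━━━━━━━━━━━━━━━━━━━━━━━┓              
ataTable                      ┃              
──────────────────────────────┨              
vel   │Age│Score              ┃              
──────┼───┼─────              ┃              
itical│22 │25.5               ┃              
w     │23 │62.9               ┃              
dium  │41 │46.3               ┃              
itical│26 │26.6               ┃              


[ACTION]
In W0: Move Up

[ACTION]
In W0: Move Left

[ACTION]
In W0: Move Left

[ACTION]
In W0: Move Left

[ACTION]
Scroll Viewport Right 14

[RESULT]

━━━┓                                         
   ┃                                         
───┨                                         
   ┃                                         
   ┃                                         
   ┃                                         
   ┃                                         
   ┃                                         
━━━━━━━━━━━━━━━━━━━━━━━━━━━━┓                
aTable                      ┃                
────────────────────────────┨                
l   │Age│Score              ┃                
────┼───┼─────              ┃                
ical│22 │25.5               ┃                
    │23 │62.9               ┃                
um  │41 │46.3               ┃                
ical│26 │26.6               ┃                


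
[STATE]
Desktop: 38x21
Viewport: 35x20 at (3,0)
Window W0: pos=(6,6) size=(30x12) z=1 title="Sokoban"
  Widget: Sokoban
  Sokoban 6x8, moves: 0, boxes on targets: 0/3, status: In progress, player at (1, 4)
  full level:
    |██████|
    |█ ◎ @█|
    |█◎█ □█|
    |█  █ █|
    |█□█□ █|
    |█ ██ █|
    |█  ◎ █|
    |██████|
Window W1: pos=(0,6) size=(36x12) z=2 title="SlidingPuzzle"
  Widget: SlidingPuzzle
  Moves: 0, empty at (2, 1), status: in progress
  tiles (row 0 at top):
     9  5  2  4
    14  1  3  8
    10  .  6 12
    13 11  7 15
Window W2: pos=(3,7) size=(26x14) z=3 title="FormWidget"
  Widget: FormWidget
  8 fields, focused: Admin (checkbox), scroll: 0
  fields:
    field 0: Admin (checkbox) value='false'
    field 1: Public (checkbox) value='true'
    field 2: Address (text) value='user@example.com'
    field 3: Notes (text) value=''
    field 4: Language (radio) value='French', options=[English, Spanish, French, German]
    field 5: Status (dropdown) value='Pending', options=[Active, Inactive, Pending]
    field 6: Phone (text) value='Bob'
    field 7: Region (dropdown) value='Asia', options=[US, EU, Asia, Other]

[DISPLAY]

                                   
                                   
                                   
                                   
                                   
                                   
━━━━━━━━━━━━━━━━━━━━━━━━━━━━━━━━┓  
┏━━━━━━━━━━━━━━━━━━━━━━━━┓      ┃  
┃ FormWidget             ┃──────┨  
┠────────────────────────┨      ┃  
┃> Admin:      [ ]       ┃      ┃  
┃  Public:     [x]       ┃      ┃  
┃  Address:    [user@exa]┃      ┃  
┃  Notes:      [        ]┃      ┃  
┃  Language:   ( ) Englis┃      ┃  
┃  Status:     [Pending▼]┃      ┃  
┃  Phone:      [Bob     ]┃      ┃  
┃  Region:     [Asia   ▼]┃━━━━━━┛  
┃                        ┃         
┃                        ┃         


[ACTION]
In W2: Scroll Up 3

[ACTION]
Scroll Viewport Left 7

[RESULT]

                                   
                                   
                                   
                                   
                                   
                                   
┏━━━━━━━━━━━━━━━━━━━━━━━━━━━━━━━━━━
┃ S┏━━━━━━━━━━━━━━━━━━━━━━━━┓      
┠──┃ FormWidget             ┃──────
┃┌─┠────────────────────────┨      
┃│ ┃> Admin:      [ ]       ┃      
┃├─┃  Public:     [x]       ┃      
┃│ ┃  Address:    [user@exa]┃      
┃├─┃  Notes:      [        ]┃      
┃│ ┃  Language:   ( ) Englis┃      
┃├─┃  Status:     [Pending▼]┃      
┃│ ┃  Phone:      [Bob     ]┃      
┗━━┃  Region:     [Asia   ▼]┃━━━━━━
   ┃                        ┃      
   ┃                        ┃      


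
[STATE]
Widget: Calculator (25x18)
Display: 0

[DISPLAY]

                        0
┌───┬───┬───┬───┐        
│ 7 │ 8 │ 9 │ ÷ │        
├───┼───┼───┼───┤        
│ 4 │ 5 │ 6 │ × │        
├───┼───┼───┼───┤        
│ 1 │ 2 │ 3 │ - │        
├───┼───┼───┼───┤        
│ 0 │ . │ = │ + │        
├───┼───┼───┼───┤        
│ C │ MC│ MR│ M+│        
└───┴───┴───┴───┘        
                         
                         
                         
                         
                         
                         


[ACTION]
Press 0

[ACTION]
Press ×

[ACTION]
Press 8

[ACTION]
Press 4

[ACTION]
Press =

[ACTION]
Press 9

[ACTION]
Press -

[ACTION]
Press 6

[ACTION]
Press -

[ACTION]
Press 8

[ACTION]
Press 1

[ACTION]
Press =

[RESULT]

                      -78
┌───┬───┬───┬───┐        
│ 7 │ 8 │ 9 │ ÷ │        
├───┼───┼───┼───┤        
│ 4 │ 5 │ 6 │ × │        
├───┼───┼───┼───┤        
│ 1 │ 2 │ 3 │ - │        
├───┼───┼───┼───┤        
│ 0 │ . │ = │ + │        
├───┼───┼───┼───┤        
│ C │ MC│ MR│ M+│        
└───┴───┴───┴───┘        
                         
                         
                         
                         
                         
                         


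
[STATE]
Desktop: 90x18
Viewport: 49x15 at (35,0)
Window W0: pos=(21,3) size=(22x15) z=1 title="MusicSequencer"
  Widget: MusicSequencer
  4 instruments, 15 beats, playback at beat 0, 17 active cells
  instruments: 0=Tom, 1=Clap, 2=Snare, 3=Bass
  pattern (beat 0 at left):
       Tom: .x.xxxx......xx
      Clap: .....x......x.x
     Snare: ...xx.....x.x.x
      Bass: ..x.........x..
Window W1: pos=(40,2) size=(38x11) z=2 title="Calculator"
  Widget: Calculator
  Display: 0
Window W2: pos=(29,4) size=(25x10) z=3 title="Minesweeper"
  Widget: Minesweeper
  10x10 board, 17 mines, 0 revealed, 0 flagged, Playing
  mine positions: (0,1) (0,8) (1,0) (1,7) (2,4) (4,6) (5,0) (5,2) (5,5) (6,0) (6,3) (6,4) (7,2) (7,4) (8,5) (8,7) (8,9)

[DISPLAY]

                                                 
                                                 
     ┏━━━━━━━━━━━━━━━━━━━━━━━━━━━━━━━━━━━━┓      
━━━━━┃ Calculator                         ┃      
━━━━━━━━━━━━━━━━━━┓───────────────────────┨      
sweeper           ┃                      0┃      
──────────────────┨───┐                   ┃      
■■■■■             ┃ ÷ │                   ┃      
■■■■■             ┃───┤                   ┃      
■■■■■             ┃ × │                   ┃      
■■■■■             ┃───┤                   ┃      
■■■■■             ┃ - │                   ┃      
■■■■■             ┃━━━━━━━━━━━━━━━━━━━━━━━┛      
━━━━━━━━━━━━━━━━━━┛                              
       ┃                                         


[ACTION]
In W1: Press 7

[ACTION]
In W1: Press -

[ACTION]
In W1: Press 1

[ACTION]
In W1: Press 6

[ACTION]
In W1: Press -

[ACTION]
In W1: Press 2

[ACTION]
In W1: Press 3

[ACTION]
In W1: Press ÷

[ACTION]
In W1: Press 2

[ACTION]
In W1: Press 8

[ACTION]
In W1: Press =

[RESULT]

                                                 
                                                 
     ┏━━━━━━━━━━━━━━━━━━━━━━━━━━━━━━━━━━━━┓      
━━━━━┃ Calculator                         ┃      
━━━━━━━━━━━━━━━━━━┓───────────────────────┨      
sweeper           ┃           -1.142857143┃      
──────────────────┨───┐                   ┃      
■■■■■             ┃ ÷ │                   ┃      
■■■■■             ┃───┤                   ┃      
■■■■■             ┃ × │                   ┃      
■■■■■             ┃───┤                   ┃      
■■■■■             ┃ - │                   ┃      
■■■■■             ┃━━━━━━━━━━━━━━━━━━━━━━━┛      
━━━━━━━━━━━━━━━━━━┛                              
       ┃                                         
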